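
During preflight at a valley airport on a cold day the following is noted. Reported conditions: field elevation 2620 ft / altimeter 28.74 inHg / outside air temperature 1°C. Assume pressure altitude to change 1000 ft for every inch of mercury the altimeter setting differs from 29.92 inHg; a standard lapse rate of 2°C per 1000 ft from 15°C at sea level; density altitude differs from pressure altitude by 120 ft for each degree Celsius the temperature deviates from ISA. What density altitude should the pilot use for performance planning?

Pressure altitude = 2620 + (29.92 − 28.74) × 1000 = 2620 + (+1180) = 3800 ft.
ISA temperature at 3800 ft = 15 − 2 × (3800/1000) = 7.4°C.
ISA deviation = 1 − 7.4 = -6.4°C.
Density altitude = 3800 + 120 × (-6.4) = 3032 ft.

3032 ft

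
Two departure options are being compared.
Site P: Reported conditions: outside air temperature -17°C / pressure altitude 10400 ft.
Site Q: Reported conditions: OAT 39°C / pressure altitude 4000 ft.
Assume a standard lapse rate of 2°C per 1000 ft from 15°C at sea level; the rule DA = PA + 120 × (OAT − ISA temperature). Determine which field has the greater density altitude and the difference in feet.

Site P: ISA temp = -5.8°C, deviation -11.2°C, DA = 10400 + 120 × (-11.2) = 9056 ft.
Site Q: ISA temp = 7°C, deviation +32°C, DA = 4000 + 120 × 32 = 7840 ft.
Site P is higher by 9056 − 7840 = 1216 ft.

Site P by 1216 ft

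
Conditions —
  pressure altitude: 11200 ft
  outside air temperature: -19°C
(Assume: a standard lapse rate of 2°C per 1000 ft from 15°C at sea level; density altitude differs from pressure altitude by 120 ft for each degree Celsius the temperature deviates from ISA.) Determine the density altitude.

ISA temperature at 11200 ft = 15 − 2 × (11200/1000) = -7.4°C.
ISA deviation = -19 − (-7.4) = -11.6°C.
Density altitude = 11200 + 120 × (-11.6) = 11200 + (-1392) = 9808 ft.

9808 ft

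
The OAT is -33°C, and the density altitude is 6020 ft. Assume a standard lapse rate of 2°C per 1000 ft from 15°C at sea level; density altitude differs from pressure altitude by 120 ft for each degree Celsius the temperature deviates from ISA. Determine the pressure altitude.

DA = PA + 120 × (OAT − (15 − 2·PA/1000)) = PA + 120·OAT − 1800 + 0.24·PA = 1.24·PA + 120·OAT − 1800.
So 1.24·PA = 6020 − 120 × (-33) + 1800 = 11780.
PA = 11780 / 1.24 = 9500 ft.

9500 ft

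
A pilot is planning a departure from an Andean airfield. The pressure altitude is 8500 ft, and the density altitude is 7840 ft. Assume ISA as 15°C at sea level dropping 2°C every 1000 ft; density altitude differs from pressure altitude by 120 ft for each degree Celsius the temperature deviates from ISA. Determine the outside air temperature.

Density altitude − pressure altitude = 7840 − 8500 = -660 ft.
At 120 ft/°C that is an ISA deviation of -660/120 = -5.5°C.
ISA temperature at 8500 ft = 15 − 2 × (8500/1000) = -2°C.
OAT = ISA + deviation = -2 + (-5.5) = -7.5°C.

-7.5°C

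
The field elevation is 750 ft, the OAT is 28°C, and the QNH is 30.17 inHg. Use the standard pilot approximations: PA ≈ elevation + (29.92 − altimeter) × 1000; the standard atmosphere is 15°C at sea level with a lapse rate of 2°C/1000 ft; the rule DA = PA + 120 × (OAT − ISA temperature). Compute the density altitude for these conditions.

2180 ft

Pressure altitude = 750 + (29.92 − 30.17) × 1000 = 750 + (-250) = 500 ft.
ISA temperature at 500 ft = 15 − 2 × (500/1000) = 14°C.
ISA deviation = 28 − 14 = +14°C.
Density altitude = 500 + 120 × (14) = 2180 ft.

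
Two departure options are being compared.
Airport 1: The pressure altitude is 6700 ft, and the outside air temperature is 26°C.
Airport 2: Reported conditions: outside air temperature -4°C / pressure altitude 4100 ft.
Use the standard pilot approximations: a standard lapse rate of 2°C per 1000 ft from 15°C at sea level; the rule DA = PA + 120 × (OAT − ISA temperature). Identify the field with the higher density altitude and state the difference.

Airport 1: ISA temp = 1.6°C, deviation +24.4°C, DA = 6700 + 120 × 24.4 = 9628 ft.
Airport 2: ISA temp = 6.8°C, deviation -10.8°C, DA = 4100 + 120 × (-10.8) = 2804 ft.
Airport 1 is higher by 9628 − 2804 = 6824 ft.

Airport 1 by 6824 ft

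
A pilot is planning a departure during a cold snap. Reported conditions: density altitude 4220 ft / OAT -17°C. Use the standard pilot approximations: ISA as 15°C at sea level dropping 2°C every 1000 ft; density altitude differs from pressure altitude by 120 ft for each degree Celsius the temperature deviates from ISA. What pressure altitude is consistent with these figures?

DA = PA + 120 × (OAT − (15 − 2·PA/1000)) = PA + 120·OAT − 1800 + 0.24·PA = 1.24·PA + 120·OAT − 1800.
So 1.24·PA = 4220 − 120 × (-17) + 1800 = 8060.
PA = 8060 / 1.24 = 6500 ft.

6500 ft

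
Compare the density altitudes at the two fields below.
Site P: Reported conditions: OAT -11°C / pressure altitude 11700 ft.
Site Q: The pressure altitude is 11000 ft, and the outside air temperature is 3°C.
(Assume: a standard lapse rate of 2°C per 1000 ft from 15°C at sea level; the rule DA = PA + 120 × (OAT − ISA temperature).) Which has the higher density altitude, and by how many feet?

Site Q by 812 ft

Site P: ISA temp = -8.4°C, deviation -2.6°C, DA = 11700 + 120 × (-2.6) = 11388 ft.
Site Q: ISA temp = -7°C, deviation +10°C, DA = 11000 + 120 × 10 = 12200 ft.
Site Q is higher by 12200 − 11388 = 812 ft.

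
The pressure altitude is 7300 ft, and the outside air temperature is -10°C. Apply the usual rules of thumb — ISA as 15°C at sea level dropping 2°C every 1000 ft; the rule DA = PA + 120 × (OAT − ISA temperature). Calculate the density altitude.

6052 ft

ISA temperature at 7300 ft = 15 − 2 × (7300/1000) = 0.4°C.
ISA deviation = -10 − 0.4 = -10.4°C.
Density altitude = 7300 + 120 × (-10.4) = 7300 + (-1248) = 6052 ft.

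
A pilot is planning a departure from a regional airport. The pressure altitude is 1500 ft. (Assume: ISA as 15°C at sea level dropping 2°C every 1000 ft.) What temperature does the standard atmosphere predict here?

12°C

ISA temperature = 15 − 2 × (1500/1000) = 15 − 3 = 12°C.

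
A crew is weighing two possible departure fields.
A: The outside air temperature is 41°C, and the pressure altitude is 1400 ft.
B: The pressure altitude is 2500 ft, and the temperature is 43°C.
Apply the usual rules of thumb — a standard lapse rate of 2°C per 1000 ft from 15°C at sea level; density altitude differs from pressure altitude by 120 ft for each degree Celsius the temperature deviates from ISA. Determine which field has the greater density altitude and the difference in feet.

B by 1604 ft

A: ISA temp = 12.2°C, deviation +28.8°C, DA = 1400 + 120 × 28.8 = 4856 ft.
B: ISA temp = 10°C, deviation +33°C, DA = 2500 + 120 × 33 = 6460 ft.
B is higher by 6460 − 4856 = 1604 ft.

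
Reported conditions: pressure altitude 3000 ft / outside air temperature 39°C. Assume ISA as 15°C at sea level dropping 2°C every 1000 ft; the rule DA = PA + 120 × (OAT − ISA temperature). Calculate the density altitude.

6600 ft

ISA temperature at 3000 ft = 15 − 2 × (3000/1000) = 9°C.
ISA deviation = 39 − 9 = +30°C.
Density altitude = 3000 + 120 × (30) = 3000 + (+3600) = 6600 ft.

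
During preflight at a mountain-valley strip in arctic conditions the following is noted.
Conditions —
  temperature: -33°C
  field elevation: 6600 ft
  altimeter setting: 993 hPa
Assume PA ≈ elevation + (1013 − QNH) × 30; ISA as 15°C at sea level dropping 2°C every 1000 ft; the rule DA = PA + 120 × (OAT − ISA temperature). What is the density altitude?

Pressure altitude = 6600 + (1013 − 993) × 30 = 6600 + (+600) = 7200 ft.
ISA temperature at 7200 ft = 15 − 2 × (7200/1000) = 0.6°C.
ISA deviation = -33 − 0.6 = -33.6°C.
Density altitude = 7200 + 120 × (-33.6) = 3168 ft.

3168 ft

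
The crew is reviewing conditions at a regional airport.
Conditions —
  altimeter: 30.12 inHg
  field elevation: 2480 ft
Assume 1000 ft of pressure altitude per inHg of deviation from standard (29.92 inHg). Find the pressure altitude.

2280 ft

Pressure correction = (29.92 − 30.12) × 1000 = -200 ft.
Pressure altitude = 2480 + (-200) = 2280 ft.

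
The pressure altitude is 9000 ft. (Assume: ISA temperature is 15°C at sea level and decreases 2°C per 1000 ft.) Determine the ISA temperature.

ISA temperature = 15 − 2 × (9000/1000) = 15 − 18 = -3°C.

-3°C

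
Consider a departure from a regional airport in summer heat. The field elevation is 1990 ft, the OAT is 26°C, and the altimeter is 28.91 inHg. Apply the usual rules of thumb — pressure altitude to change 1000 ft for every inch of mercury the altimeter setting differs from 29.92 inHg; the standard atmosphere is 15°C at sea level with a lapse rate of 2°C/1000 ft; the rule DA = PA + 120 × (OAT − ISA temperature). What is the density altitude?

5040 ft

Pressure altitude = 1990 + (29.92 − 28.91) × 1000 = 1990 + (+1010) = 3000 ft.
ISA temperature at 3000 ft = 15 − 2 × (3000/1000) = 9°C.
ISA deviation = 26 − 9 = +17°C.
Density altitude = 3000 + 120 × (17) = 5040 ft.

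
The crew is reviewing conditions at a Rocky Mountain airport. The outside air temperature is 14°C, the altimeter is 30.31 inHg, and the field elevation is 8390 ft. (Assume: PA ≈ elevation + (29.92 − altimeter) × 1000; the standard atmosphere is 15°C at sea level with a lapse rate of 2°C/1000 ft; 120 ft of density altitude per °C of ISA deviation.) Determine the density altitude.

Pressure altitude = 8390 + (29.92 − 30.31) × 1000 = 8390 + (-390) = 8000 ft.
ISA temperature at 8000 ft = 15 − 2 × (8000/1000) = -1°C.
ISA deviation = 14 − (-1) = +15°C.
Density altitude = 8000 + 120 × (15) = 9800 ft.

9800 ft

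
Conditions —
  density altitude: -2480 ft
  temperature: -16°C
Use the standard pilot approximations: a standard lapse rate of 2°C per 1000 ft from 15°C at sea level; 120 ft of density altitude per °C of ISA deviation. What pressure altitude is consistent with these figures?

1000 ft

DA = PA + 120 × (OAT − (15 − 2·PA/1000)) = PA + 120·OAT − 1800 + 0.24·PA = 1.24·PA + 120·OAT − 1800.
So 1.24·PA = -2480 − 120 × (-16) + 1800 = 1240.
PA = 1240 / 1.24 = 1000 ft.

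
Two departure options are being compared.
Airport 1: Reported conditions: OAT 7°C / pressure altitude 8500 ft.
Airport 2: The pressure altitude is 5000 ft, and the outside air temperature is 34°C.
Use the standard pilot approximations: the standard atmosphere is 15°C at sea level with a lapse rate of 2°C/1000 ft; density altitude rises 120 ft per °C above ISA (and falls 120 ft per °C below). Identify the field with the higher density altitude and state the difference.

Airport 1 by 1100 ft

Airport 1: ISA temp = -2°C, deviation +9°C, DA = 8500 + 120 × 9 = 9580 ft.
Airport 2: ISA temp = 5°C, deviation +29°C, DA = 5000 + 120 × 29 = 8480 ft.
Airport 1 is higher by 9580 − 8480 = 1100 ft.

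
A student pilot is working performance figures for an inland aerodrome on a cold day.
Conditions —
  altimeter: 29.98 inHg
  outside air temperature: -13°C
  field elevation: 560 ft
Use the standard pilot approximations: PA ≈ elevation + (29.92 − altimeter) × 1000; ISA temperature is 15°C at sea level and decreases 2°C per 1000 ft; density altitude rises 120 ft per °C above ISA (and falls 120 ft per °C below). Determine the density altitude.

Pressure altitude = 560 + (29.92 − 29.98) × 1000 = 560 + (-60) = 500 ft.
ISA temperature at 500 ft = 15 − 2 × (500/1000) = 14°C.
ISA deviation = -13 − 14 = -27°C.
Density altitude = 500 + 120 × (-27) = -2740 ft.

-2740 ft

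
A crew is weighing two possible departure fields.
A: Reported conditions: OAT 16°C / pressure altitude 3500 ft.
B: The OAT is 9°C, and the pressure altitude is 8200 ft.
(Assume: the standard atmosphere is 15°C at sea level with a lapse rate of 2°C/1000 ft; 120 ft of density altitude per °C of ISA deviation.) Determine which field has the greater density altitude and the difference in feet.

A: ISA temp = 8°C, deviation +8°C, DA = 3500 + 120 × 8 = 4460 ft.
B: ISA temp = -1.4°C, deviation +10.4°C, DA = 8200 + 120 × 10.4 = 9448 ft.
B is higher by 9448 − 4460 = 4988 ft.

B by 4988 ft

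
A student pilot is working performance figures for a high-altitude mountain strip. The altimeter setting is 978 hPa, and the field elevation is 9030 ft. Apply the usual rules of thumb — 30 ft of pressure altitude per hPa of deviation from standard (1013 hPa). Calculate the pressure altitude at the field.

Pressure correction = (1013 − 978) × 30 = +1050 ft.
Pressure altitude = 9030 + (+1050) = 10080 ft.

10080 ft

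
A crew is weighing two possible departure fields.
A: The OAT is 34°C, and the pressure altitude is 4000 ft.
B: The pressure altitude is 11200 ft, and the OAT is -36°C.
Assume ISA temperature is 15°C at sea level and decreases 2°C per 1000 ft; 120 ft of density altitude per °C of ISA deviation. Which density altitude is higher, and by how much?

A: ISA temp = 7°C, deviation +27°C, DA = 4000 + 120 × 27 = 7240 ft.
B: ISA temp = -7.4°C, deviation -28.6°C, DA = 11200 + 120 × (-28.6) = 7768 ft.
B is higher by 7768 − 7240 = 528 ft.

B by 528 ft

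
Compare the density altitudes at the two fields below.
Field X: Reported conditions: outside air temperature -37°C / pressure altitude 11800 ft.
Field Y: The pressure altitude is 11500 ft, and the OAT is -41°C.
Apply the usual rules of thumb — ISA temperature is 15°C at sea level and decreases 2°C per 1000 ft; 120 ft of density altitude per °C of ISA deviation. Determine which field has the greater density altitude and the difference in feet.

Field X: ISA temp = -8.6°C, deviation -28.4°C, DA = 11800 + 120 × (-28.4) = 8392 ft.
Field Y: ISA temp = -8°C, deviation -33°C, DA = 11500 + 120 × (-33) = 7540 ft.
Field X is higher by 8392 − 7540 = 852 ft.

Field X by 852 ft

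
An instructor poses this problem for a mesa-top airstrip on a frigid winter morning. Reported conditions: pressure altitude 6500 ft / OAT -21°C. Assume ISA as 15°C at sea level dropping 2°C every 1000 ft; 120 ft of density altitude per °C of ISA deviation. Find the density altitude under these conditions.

3740 ft

ISA temperature at 6500 ft = 15 − 2 × (6500/1000) = 2°C.
ISA deviation = -21 − 2 = -23°C.
Density altitude = 6500 + 120 × (-23) = 6500 + (-2760) = 3740 ft.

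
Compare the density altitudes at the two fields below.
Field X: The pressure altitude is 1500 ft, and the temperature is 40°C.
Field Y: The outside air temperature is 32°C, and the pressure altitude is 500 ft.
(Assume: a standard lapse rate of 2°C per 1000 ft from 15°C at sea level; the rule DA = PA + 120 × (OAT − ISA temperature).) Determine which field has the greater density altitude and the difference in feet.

Field X: ISA temp = 12°C, deviation +28°C, DA = 1500 + 120 × 28 = 4860 ft.
Field Y: ISA temp = 14°C, deviation +18°C, DA = 500 + 120 × 18 = 2660 ft.
Field X is higher by 4860 − 2660 = 2200 ft.

Field X by 2200 ft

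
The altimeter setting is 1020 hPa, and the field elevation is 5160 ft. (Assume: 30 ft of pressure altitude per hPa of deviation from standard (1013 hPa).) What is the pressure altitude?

Pressure correction = (1013 − 1020) × 30 = -210 ft.
Pressure altitude = 5160 + (-210) = 4950 ft.

4950 ft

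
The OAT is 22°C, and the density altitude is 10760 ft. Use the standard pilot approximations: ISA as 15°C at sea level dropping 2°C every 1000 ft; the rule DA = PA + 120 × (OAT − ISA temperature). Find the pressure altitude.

8000 ft

DA = PA + 120 × (OAT − (15 − 2·PA/1000)) = PA + 120·OAT − 1800 + 0.24·PA = 1.24·PA + 120·OAT − 1800.
So 1.24·PA = 10760 − 120 × 22 + 1800 = 9920.
PA = 9920 / 1.24 = 8000 ft.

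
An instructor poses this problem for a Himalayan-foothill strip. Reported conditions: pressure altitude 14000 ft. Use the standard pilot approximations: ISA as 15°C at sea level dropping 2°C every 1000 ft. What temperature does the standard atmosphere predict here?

ISA temperature = 15 − 2 × (14000/1000) = 15 − 28 = -13°C.

-13°C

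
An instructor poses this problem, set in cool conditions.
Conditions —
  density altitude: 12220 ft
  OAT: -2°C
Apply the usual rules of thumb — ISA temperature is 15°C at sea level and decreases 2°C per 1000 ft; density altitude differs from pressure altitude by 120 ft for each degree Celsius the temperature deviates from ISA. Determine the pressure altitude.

11500 ft

DA = PA + 120 × (OAT − (15 − 2·PA/1000)) = PA + 120·OAT − 1800 + 0.24·PA = 1.24·PA + 120·OAT − 1800.
So 1.24·PA = 12220 − 120 × (-2) + 1800 = 14260.
PA = 14260 / 1.24 = 11500 ft.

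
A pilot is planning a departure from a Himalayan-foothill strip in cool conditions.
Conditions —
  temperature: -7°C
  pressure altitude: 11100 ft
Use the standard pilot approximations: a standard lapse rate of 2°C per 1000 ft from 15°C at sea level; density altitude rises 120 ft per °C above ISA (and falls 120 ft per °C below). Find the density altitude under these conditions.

11124 ft

ISA temperature at 11100 ft = 15 − 2 × (11100/1000) = -7.2°C.
ISA deviation = -7 − (-7.2) = +0.2°C.
Density altitude = 11100 + 120 × (0.2) = 11100 + (+24) = 11124 ft.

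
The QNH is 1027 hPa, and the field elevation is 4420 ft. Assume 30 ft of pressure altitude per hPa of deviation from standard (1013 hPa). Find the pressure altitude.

Pressure correction = (1013 − 1027) × 30 = -420 ft.
Pressure altitude = 4420 + (-420) = 4000 ft.

4000 ft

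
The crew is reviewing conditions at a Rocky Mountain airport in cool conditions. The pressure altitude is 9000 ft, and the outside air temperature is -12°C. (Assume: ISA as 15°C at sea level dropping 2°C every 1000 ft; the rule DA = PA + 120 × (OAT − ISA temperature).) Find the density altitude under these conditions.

ISA temperature at 9000 ft = 15 − 2 × (9000/1000) = -3°C.
ISA deviation = -12 − (-3) = -9°C.
Density altitude = 9000 + 120 × (-9) = 9000 + (-1080) = 7920 ft.

7920 ft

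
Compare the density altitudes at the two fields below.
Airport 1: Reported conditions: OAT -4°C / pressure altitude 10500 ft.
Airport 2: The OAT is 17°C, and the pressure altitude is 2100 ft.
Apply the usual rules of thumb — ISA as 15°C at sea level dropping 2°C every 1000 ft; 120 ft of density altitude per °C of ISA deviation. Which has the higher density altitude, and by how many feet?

Airport 1: ISA temp = -6°C, deviation +2°C, DA = 10500 + 120 × 2 = 10740 ft.
Airport 2: ISA temp = 10.8°C, deviation +6.2°C, DA = 2100 + 120 × 6.2 = 2844 ft.
Airport 1 is higher by 10740 − 2844 = 7896 ft.

Airport 1 by 7896 ft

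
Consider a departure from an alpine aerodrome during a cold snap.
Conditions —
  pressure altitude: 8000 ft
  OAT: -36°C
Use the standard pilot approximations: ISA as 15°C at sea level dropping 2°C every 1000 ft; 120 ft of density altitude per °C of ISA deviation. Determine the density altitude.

ISA temperature at 8000 ft = 15 − 2 × (8000/1000) = -1°C.
ISA deviation = -36 − (-1) = -35°C.
Density altitude = 8000 + 120 × (-35) = 8000 + (-4200) = 3800 ft.

3800 ft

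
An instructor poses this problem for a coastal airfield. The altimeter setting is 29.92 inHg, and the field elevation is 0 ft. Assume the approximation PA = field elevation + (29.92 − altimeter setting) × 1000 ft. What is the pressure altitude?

Pressure correction = (29.92 − 29.92) × 1000 = 0 ft.
Pressure altitude = 0 + (0) = 0 ft.

0 ft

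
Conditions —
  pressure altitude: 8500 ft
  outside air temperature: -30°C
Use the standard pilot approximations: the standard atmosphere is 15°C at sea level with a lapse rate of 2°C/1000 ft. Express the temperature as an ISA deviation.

ISA-28°C

ISA temperature at 8500 ft = 15 − 2 × (8500/1000) = -2°C.
Deviation = OAT − ISA = -30 − (-2) = -28°C.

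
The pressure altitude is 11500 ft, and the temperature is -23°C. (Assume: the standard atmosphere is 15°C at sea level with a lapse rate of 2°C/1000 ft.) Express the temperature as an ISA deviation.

ISA-15°C

ISA temperature at 11500 ft = 15 − 2 × (11500/1000) = -8°C.
Deviation = OAT − ISA = -23 − (-8) = -15°C.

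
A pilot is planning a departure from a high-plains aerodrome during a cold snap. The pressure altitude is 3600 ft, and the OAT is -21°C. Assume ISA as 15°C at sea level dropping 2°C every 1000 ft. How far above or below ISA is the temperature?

ISA temperature at 3600 ft = 15 − 2 × (3600/1000) = 7.8°C.
Deviation = OAT − ISA = -21 − 7.8 = -28.8°C.

ISA-28.8°C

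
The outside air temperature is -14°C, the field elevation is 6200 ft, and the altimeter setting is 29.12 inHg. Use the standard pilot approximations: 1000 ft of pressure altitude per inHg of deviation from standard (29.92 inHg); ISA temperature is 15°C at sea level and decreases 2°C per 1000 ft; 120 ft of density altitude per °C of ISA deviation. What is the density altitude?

5200 ft

Pressure altitude = 6200 + (29.92 − 29.12) × 1000 = 6200 + (+800) = 7000 ft.
ISA temperature at 7000 ft = 15 − 2 × (7000/1000) = 1°C.
ISA deviation = -14 − 1 = -15°C.
Density altitude = 7000 + 120 × (-15) = 5200 ft.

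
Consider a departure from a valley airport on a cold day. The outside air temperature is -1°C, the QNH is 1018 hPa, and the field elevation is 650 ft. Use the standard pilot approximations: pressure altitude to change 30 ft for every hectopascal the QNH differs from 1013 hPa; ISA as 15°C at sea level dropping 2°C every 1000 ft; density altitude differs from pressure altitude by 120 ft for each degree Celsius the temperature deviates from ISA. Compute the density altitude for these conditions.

-1300 ft

Pressure altitude = 650 + (1013 − 1018) × 30 = 650 + (-150) = 500 ft.
ISA temperature at 500 ft = 15 − 2 × (500/1000) = 14°C.
ISA deviation = -1 − 14 = -15°C.
Density altitude = 500 + 120 × (-15) = -1300 ft.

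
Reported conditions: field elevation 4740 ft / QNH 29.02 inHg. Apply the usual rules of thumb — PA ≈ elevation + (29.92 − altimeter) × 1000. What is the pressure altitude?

5640 ft

Pressure correction = (29.92 − 29.02) × 1000 = +900 ft.
Pressure altitude = 4740 + (+900) = 5640 ft.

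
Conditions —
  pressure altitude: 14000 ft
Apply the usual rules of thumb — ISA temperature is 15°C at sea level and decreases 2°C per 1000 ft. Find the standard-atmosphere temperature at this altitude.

ISA temperature = 15 − 2 × (14000/1000) = 15 − 28 = -13°C.

-13°C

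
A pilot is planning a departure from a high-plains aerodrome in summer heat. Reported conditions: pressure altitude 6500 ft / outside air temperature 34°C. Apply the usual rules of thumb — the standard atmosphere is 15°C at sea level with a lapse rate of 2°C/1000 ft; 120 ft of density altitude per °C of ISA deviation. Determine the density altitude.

ISA temperature at 6500 ft = 15 − 2 × (6500/1000) = 2°C.
ISA deviation = 34 − 2 = +32°C.
Density altitude = 6500 + 120 × (32) = 6500 + (+3840) = 10340 ft.

10340 ft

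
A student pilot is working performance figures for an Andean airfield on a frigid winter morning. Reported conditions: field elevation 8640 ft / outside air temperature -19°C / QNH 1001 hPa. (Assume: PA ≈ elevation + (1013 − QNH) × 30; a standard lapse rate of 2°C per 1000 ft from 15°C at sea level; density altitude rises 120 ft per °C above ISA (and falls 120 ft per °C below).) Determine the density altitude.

Pressure altitude = 8640 + (1013 − 1001) × 30 = 8640 + (+360) = 9000 ft.
ISA temperature at 9000 ft = 15 − 2 × (9000/1000) = -3°C.
ISA deviation = -19 − (-3) = -16°C.
Density altitude = 9000 + 120 × (-16) = 7080 ft.

7080 ft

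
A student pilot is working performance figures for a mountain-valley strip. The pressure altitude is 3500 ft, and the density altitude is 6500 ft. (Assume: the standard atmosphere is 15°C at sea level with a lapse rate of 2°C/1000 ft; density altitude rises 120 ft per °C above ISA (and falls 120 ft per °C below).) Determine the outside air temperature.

Density altitude − pressure altitude = 6500 − 3500 = +3000 ft.
At 120 ft/°C that is an ISA deviation of 3000/120 = +25°C.
ISA temperature at 3500 ft = 15 − 2 × (3500/1000) = 8°C.
OAT = ISA + deviation = 8 + (+25) = 33°C.

33°C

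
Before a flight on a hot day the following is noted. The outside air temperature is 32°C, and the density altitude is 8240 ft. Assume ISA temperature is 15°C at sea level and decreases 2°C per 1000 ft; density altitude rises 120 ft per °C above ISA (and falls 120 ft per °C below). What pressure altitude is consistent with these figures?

5000 ft

DA = PA + 120 × (OAT − (15 − 2·PA/1000)) = PA + 120·OAT − 1800 + 0.24·PA = 1.24·PA + 120·OAT − 1800.
So 1.24·PA = 8240 − 120 × 32 + 1800 = 6200.
PA = 6200 / 1.24 = 5000 ft.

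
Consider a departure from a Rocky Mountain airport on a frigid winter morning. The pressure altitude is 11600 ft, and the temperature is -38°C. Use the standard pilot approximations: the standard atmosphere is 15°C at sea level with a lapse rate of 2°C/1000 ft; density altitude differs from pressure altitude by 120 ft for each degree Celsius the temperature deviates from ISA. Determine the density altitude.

8024 ft

ISA temperature at 11600 ft = 15 − 2 × (11600/1000) = -8.2°C.
ISA deviation = -38 − (-8.2) = -29.8°C.
Density altitude = 11600 + 120 × (-29.8) = 11600 + (-3576) = 8024 ft.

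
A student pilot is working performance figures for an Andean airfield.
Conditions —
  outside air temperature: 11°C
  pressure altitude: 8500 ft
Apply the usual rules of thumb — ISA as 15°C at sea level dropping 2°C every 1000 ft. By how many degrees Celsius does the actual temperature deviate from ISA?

ISA temperature at 8500 ft = 15 − 2 × (8500/1000) = -2°C.
Deviation = OAT − ISA = 11 − (-2) = +13°C.

ISA+13°C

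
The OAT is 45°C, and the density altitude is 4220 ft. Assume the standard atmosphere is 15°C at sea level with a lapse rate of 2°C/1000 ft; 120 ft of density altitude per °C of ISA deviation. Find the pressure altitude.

DA = PA + 120 × (OAT − (15 − 2·PA/1000)) = PA + 120·OAT − 1800 + 0.24·PA = 1.24·PA + 120·OAT − 1800.
So 1.24·PA = 4220 − 120 × 45 + 1800 = 620.
PA = 620 / 1.24 = 500 ft.

500 ft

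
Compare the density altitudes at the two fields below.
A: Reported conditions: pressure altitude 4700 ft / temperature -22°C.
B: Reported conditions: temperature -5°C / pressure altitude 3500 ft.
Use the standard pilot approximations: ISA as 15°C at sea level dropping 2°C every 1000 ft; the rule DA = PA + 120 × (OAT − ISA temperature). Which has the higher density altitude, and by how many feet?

A: ISA temp = 5.6°C, deviation -27.6°C, DA = 4700 + 120 × (-27.6) = 1388 ft.
B: ISA temp = 8°C, deviation -13°C, DA = 3500 + 120 × (-13) = 1940 ft.
B is higher by 1940 − 1388 = 552 ft.

B by 552 ft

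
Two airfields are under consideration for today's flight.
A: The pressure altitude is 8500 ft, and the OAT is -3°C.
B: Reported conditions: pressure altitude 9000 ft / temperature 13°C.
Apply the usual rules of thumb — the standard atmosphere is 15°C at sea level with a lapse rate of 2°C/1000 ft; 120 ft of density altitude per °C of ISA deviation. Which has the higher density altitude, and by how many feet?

A: ISA temp = -2°C, deviation -1°C, DA = 8500 + 120 × (-1) = 8380 ft.
B: ISA temp = -3°C, deviation +16°C, DA = 9000 + 120 × 16 = 10920 ft.
B is higher by 10920 − 8380 = 2540 ft.

B by 2540 ft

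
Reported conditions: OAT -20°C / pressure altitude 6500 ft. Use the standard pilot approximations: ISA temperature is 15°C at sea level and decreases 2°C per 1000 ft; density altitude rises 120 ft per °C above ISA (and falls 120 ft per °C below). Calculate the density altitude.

3860 ft

ISA temperature at 6500 ft = 15 − 2 × (6500/1000) = 2°C.
ISA deviation = -20 − 2 = -22°C.
Density altitude = 6500 + 120 × (-22) = 6500 + (-2640) = 3860 ft.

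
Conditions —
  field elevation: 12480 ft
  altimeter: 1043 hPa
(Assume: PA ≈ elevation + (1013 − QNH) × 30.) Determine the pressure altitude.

Pressure correction = (1013 − 1043) × 30 = -900 ft.
Pressure altitude = 12480 + (-900) = 11580 ft.

11580 ft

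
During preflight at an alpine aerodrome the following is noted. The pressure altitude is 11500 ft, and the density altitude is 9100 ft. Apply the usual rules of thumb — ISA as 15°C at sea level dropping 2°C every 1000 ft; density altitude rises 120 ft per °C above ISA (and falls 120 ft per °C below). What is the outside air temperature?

Density altitude − pressure altitude = 9100 − 11500 = -2400 ft.
At 120 ft/°C that is an ISA deviation of -2400/120 = -20°C.
ISA temperature at 11500 ft = 15 − 2 × (11500/1000) = -8°C.
OAT = ISA + deviation = -8 + (-20) = -28°C.

-28°C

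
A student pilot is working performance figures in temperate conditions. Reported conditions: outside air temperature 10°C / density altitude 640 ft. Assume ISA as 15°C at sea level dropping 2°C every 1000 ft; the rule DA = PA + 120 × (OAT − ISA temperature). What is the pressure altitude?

1000 ft

DA = PA + 120 × (OAT − (15 − 2·PA/1000)) = PA + 120·OAT − 1800 + 0.24·PA = 1.24·PA + 120·OAT − 1800.
So 1.24·PA = 640 − 120 × 10 + 1800 = 1240.
PA = 1240 / 1.24 = 1000 ft.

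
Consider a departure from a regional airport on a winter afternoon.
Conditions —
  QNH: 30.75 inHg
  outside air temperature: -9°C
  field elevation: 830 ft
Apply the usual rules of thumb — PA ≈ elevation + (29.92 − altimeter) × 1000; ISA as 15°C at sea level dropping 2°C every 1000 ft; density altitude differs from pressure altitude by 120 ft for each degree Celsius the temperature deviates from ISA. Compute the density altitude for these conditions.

Pressure altitude = 830 + (29.92 − 30.75) × 1000 = 830 + (-830) = 0 ft.
ISA temperature at 0 ft = 15 − 2 × (0/1000) = 15°C.
ISA deviation = -9 − 15 = -24°C.
Density altitude = 0 + 120 × (-24) = -2880 ft.

-2880 ft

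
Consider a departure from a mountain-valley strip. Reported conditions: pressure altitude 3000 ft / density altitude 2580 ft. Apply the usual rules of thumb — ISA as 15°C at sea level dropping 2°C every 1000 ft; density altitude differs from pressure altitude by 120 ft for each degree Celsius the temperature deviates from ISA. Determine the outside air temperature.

5.5°C

Density altitude − pressure altitude = 2580 − 3000 = -420 ft.
At 120 ft/°C that is an ISA deviation of -420/120 = -3.5°C.
ISA temperature at 3000 ft = 15 − 2 × (3000/1000) = 9°C.
OAT = ISA + deviation = 9 + (-3.5) = 5.5°C.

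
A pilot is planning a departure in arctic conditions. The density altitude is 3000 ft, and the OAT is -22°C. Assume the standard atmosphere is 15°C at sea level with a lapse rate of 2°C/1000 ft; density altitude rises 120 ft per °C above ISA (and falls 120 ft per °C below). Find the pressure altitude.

6000 ft

DA = PA + 120 × (OAT − (15 − 2·PA/1000)) = PA + 120·OAT − 1800 + 0.24·PA = 1.24·PA + 120·OAT − 1800.
So 1.24·PA = 3000 − 120 × (-22) + 1800 = 7440.
PA = 7440 / 1.24 = 6000 ft.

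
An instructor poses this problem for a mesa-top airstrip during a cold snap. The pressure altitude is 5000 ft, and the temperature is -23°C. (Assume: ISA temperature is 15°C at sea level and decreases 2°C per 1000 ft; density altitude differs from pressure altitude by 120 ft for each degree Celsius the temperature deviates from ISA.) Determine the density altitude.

ISA temperature at 5000 ft = 15 − 2 × (5000/1000) = 5°C.
ISA deviation = -23 − 5 = -28°C.
Density altitude = 5000 + 120 × (-28) = 5000 + (-3360) = 1640 ft.

1640 ft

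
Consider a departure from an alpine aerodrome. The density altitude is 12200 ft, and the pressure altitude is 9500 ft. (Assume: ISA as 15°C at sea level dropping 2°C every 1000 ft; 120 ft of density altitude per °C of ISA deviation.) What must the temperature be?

18.5°C

Density altitude − pressure altitude = 12200 − 9500 = +2700 ft.
At 120 ft/°C that is an ISA deviation of 2700/120 = +22.5°C.
ISA temperature at 9500 ft = 15 − 2 × (9500/1000) = -4°C.
OAT = ISA + deviation = -4 + (+22.5) = 18.5°C.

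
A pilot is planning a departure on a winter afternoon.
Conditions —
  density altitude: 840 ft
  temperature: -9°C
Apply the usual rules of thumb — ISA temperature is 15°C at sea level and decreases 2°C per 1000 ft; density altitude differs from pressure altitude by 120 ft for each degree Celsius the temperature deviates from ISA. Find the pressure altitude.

3000 ft

DA = PA + 120 × (OAT − (15 − 2·PA/1000)) = PA + 120·OAT − 1800 + 0.24·PA = 1.24·PA + 120·OAT − 1800.
So 1.24·PA = 840 − 120 × (-9) + 1800 = 3720.
PA = 3720 / 1.24 = 3000 ft.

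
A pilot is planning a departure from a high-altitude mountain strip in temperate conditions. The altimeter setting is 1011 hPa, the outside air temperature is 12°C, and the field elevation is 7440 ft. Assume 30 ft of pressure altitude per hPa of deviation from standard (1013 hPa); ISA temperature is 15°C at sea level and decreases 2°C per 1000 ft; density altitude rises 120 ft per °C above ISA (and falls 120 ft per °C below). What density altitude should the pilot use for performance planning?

8940 ft

Pressure altitude = 7440 + (1013 − 1011) × 30 = 7440 + (+60) = 7500 ft.
ISA temperature at 7500 ft = 15 − 2 × (7500/1000) = 0°C.
ISA deviation = 12 − 0 = +12°C.
Density altitude = 7500 + 120 × (12) = 8940 ft.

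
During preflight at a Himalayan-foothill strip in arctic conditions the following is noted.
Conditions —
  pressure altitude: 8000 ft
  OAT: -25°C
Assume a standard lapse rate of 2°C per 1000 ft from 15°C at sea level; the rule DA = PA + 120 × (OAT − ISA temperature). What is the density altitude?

5120 ft

ISA temperature at 8000 ft = 15 − 2 × (8000/1000) = -1°C.
ISA deviation = -25 − (-1) = -24°C.
Density altitude = 8000 + 120 × (-24) = 8000 + (-2880) = 5120 ft.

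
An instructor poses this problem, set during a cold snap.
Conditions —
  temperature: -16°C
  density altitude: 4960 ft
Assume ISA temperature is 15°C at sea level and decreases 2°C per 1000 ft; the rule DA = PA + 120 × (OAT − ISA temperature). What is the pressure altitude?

7000 ft

DA = PA + 120 × (OAT − (15 − 2·PA/1000)) = PA + 120·OAT − 1800 + 0.24·PA = 1.24·PA + 120·OAT − 1800.
So 1.24·PA = 4960 − 120 × (-16) + 1800 = 8680.
PA = 8680 / 1.24 = 7000 ft.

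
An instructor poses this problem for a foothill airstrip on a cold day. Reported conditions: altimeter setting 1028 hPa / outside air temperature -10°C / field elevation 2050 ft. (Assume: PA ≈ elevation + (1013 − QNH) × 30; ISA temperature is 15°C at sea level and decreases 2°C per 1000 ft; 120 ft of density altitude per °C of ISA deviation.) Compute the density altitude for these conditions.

Pressure altitude = 2050 + (1013 − 1028) × 30 = 2050 + (-450) = 1600 ft.
ISA temperature at 1600 ft = 15 − 2 × (1600/1000) = 11.8°C.
ISA deviation = -10 − 11.8 = -21.8°C.
Density altitude = 1600 + 120 × (-21.8) = -1016 ft.

-1016 ft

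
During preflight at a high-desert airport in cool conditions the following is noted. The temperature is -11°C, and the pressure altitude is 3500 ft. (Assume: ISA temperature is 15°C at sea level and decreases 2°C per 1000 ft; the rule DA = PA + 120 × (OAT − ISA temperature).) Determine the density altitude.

ISA temperature at 3500 ft = 15 − 2 × (3500/1000) = 8°C.
ISA deviation = -11 − 8 = -19°C.
Density altitude = 3500 + 120 × (-19) = 3500 + (-2280) = 1220 ft.

1220 ft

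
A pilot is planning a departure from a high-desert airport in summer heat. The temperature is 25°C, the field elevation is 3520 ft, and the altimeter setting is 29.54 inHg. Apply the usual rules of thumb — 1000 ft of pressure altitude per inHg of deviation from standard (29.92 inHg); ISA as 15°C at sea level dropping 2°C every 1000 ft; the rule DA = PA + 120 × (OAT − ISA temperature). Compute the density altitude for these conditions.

Pressure altitude = 3520 + (29.92 − 29.54) × 1000 = 3520 + (+380) = 3900 ft.
ISA temperature at 3900 ft = 15 − 2 × (3900/1000) = 7.2°C.
ISA deviation = 25 − 7.2 = +17.8°C.
Density altitude = 3900 + 120 × (17.8) = 6036 ft.

6036 ft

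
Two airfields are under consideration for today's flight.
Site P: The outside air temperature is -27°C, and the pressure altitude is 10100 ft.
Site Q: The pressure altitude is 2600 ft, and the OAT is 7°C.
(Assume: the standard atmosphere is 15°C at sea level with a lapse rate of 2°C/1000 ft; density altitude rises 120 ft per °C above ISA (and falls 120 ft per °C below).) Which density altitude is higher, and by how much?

Site P by 5220 ft

Site P: ISA temp = -5.2°C, deviation -21.8°C, DA = 10100 + 120 × (-21.8) = 7484 ft.
Site Q: ISA temp = 9.8°C, deviation -2.8°C, DA = 2600 + 120 × (-2.8) = 2264 ft.
Site P is higher by 7484 − 2264 = 5220 ft.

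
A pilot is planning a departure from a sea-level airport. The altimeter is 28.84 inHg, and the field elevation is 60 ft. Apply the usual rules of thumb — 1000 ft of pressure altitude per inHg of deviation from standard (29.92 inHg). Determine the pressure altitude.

1140 ft

Pressure correction = (29.92 − 28.84) × 1000 = +1080 ft.
Pressure altitude = 60 + (+1080) = 1140 ft.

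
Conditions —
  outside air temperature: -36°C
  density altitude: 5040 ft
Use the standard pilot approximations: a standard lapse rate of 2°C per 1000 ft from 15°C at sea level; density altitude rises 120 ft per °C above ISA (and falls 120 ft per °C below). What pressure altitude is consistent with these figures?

DA = PA + 120 × (OAT − (15 − 2·PA/1000)) = PA + 120·OAT − 1800 + 0.24·PA = 1.24·PA + 120·OAT − 1800.
So 1.24·PA = 5040 − 120 × (-36) + 1800 = 11160.
PA = 11160 / 1.24 = 9000 ft.

9000 ft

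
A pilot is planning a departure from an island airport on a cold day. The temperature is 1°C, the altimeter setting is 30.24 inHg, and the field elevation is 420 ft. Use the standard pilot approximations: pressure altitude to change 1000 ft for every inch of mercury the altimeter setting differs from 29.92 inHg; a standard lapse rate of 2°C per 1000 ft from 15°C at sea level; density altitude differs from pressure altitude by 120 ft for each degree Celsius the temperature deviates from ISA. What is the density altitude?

Pressure altitude = 420 + (29.92 − 30.24) × 1000 = 420 + (-320) = 100 ft.
ISA temperature at 100 ft = 15 − 2 × (100/1000) = 14.8°C.
ISA deviation = 1 − 14.8 = -13.8°C.
Density altitude = 100 + 120 × (-13.8) = -1556 ft.

-1556 ft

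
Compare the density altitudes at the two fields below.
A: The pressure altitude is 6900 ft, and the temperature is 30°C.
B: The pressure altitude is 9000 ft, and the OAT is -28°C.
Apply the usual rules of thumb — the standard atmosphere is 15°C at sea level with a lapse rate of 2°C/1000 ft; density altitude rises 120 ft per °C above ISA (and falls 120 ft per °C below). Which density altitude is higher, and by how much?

A: ISA temp = 1.2°C, deviation +28.8°C, DA = 6900 + 120 × 28.8 = 10356 ft.
B: ISA temp = -3°C, deviation -25°C, DA = 9000 + 120 × (-25) = 6000 ft.
A is higher by 10356 − 6000 = 4356 ft.

A by 4356 ft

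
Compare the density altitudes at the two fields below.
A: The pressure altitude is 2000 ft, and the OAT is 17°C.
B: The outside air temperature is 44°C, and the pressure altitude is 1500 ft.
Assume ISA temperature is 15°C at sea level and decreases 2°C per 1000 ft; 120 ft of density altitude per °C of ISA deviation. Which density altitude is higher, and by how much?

B by 2620 ft

A: ISA temp = 11°C, deviation +6°C, DA = 2000 + 120 × 6 = 2720 ft.
B: ISA temp = 12°C, deviation +32°C, DA = 1500 + 120 × 32 = 5340 ft.
B is higher by 5340 − 2720 = 2620 ft.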